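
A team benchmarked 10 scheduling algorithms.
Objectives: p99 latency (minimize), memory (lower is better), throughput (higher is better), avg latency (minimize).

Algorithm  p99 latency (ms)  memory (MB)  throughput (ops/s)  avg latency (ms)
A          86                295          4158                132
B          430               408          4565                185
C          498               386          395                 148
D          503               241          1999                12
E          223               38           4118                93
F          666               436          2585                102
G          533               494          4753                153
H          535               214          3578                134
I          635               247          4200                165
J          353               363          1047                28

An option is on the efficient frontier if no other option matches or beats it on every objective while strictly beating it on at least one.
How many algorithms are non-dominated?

7

A: not dominated (best p99 latency).
B: not dominated.
C: dominated by A (p99 latency 86≤498, memory 295≤386, throughput 4158≥395, avg latency 132≤148).
D: not dominated (best avg latency).
E: not dominated (best memory).
F: dominated by E (p99 latency 223≤666, memory 38≤436, throughput 4118≥2585, avg latency 93≤102).
G: not dominated (best throughput).
H: dominated by E (p99 latency 223≤535, memory 38≤214, throughput 4118≥3578, avg latency 93≤134).
I: not dominated.
J: not dominated.
Pareto-optimal: A, B, D, E, G, I, J → 7.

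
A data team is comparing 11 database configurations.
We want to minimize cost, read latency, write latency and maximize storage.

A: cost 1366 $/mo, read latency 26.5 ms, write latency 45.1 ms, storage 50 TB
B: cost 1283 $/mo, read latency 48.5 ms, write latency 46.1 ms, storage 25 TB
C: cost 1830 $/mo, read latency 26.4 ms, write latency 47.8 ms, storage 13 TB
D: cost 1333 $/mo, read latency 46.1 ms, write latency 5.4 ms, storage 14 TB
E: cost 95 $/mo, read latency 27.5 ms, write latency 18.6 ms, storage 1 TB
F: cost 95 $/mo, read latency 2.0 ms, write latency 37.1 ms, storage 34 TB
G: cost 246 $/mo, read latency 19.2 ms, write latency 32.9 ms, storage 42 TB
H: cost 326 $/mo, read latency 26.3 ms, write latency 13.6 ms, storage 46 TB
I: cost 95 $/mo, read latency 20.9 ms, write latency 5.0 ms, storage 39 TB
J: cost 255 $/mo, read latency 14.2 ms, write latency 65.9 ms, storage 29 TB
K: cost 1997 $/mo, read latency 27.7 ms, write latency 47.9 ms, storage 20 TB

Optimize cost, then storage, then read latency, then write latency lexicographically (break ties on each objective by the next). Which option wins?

First minimize cost: best is 95, kept {E, F, I}.
Then maximize storage: best is 39, kept {I}.

I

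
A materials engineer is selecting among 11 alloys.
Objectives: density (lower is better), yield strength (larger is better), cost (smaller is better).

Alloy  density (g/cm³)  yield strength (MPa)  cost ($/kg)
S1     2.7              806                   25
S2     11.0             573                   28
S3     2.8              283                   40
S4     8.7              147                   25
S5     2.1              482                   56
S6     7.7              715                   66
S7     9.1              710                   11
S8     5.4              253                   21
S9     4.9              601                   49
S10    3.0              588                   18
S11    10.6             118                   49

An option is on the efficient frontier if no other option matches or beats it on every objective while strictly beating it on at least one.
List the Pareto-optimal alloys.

S1: not dominated (best yield strength).
S2: dominated by S1 (density 2.7≤11.0, yield strength 806≥573, cost 25≤28).
S3: dominated by S1 (density 2.7≤2.8, yield strength 806≥283, cost 25≤40).
S4: dominated by S1 (density 2.7≤8.7, yield strength 806≥147, cost 25≤25).
S5: not dominated (best density).
S6: dominated by S1 (density 2.7≤7.7, yield strength 806≥715, cost 25≤66).
S7: not dominated (best cost).
S8: dominated by S10 (density 3.0≤5.4, yield strength 588≥253, cost 18≤21).
S9: dominated by S1 (density 2.7≤4.9, yield strength 806≥601, cost 25≤49).
S10: not dominated.
S11: dominated by S1 (density 2.7≤10.6, yield strength 806≥118, cost 25≤49).

S1, S5, S7, S10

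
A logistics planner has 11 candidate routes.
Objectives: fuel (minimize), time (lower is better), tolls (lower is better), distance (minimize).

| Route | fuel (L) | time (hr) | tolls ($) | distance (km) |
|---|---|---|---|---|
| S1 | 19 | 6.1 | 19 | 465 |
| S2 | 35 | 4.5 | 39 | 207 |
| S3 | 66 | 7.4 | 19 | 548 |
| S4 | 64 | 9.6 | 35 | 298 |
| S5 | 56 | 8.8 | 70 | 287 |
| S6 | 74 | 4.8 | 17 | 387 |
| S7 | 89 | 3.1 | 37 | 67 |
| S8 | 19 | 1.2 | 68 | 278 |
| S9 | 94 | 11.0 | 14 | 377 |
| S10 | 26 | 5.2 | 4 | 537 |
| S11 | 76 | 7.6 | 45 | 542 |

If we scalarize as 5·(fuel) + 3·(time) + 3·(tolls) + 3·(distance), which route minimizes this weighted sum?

S7

S1: 5·19 + 3·6.1 + 3·19 + 3·465 = 1565.3
S2: 5·35 + 3·4.5 + 3·39 + 3·207 = 926.5
S3: 5·66 + 3·7.4 + 3·19 + 3·548 = 2053.2
S4: 5·64 + 3·9.6 + 3·35 + 3·298 = 1347.8
S5: 5·56 + 3·8.8 + 3·70 + 3·287 = 1377.4
S6: 5·74 + 3·4.8 + 3·17 + 3·387 = 1596.4
S7: 5·89 + 3·3.1 + 3·37 + 3·67 = 766.3
S8: 5·19 + 3·1.2 + 3·68 + 3·278 = 1136.6
S9: 5·94 + 3·11.0 + 3·14 + 3·377 = 1676.0
S10: 5·26 + 3·5.2 + 3·4 + 3·537 = 1768.6
S11: 5·76 + 3·7.6 + 3·45 + 3·542 = 2163.8
Lowest: S7 at 766.3.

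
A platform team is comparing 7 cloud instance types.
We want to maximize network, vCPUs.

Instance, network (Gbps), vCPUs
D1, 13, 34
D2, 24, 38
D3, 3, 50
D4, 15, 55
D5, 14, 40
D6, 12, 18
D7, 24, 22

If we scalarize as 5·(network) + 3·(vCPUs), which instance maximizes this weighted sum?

D1: 5·13 + 3·34 = 167
D2: 5·24 + 3·38 = 234
D3: 5·3 + 3·50 = 165
D4: 5·15 + 3·55 = 240
D5: 5·14 + 3·40 = 190
D6: 5·12 + 3·18 = 114
D7: 5·24 + 3·22 = 186
Highest: D4 at 240.

D4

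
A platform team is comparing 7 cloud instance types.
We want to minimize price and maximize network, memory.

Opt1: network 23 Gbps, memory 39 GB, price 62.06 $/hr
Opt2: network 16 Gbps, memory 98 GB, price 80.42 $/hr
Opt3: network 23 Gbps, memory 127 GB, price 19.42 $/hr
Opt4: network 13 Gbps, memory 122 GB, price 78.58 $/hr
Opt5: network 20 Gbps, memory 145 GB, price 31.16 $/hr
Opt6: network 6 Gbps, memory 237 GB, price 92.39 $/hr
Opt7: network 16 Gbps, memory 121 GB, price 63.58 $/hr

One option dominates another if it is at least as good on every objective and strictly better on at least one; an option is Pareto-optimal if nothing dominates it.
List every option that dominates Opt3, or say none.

Opt1: worse on memory (39 vs 127).
Opt2: worse on network (16 vs 23).
Opt4: worse on network (13 vs 23).
Opt5: worse on network (20 vs 23).
Opt6: worse on network (6 vs 23).
Opt7: worse on network (16 vs 23).
No option dominates Opt3.

none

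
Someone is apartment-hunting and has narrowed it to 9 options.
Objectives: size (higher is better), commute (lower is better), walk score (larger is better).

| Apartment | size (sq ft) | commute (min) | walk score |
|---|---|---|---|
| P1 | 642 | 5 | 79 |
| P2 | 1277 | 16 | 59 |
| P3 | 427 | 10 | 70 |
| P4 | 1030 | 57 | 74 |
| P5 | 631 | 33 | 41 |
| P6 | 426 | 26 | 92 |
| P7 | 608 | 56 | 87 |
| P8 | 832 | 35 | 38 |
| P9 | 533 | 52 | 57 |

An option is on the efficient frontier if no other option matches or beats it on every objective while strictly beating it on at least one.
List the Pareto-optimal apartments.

P1, P2, P4, P6, P7

P1: not dominated (best commute).
P2: not dominated (best size).
P3: dominated by P1 (size 642≥427, commute 5≤10, walk score 79≥70).
P4: not dominated.
P5: dominated by P1 (size 642≥631, commute 5≤33, walk score 79≥41).
P6: not dominated (best walk score).
P7: not dominated.
P8: dominated by P2 (size 1277≥832, commute 16≤35, walk score 59≥38).
P9: dominated by P1 (size 642≥533, commute 5≤52, walk score 79≥57).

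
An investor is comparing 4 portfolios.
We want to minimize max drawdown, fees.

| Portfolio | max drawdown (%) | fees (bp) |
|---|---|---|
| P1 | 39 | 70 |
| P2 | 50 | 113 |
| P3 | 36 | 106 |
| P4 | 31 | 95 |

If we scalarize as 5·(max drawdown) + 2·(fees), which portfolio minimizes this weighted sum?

P1: 5·39 + 2·70 = 335
P2: 5·50 + 2·113 = 476
P3: 5·36 + 2·106 = 392
P4: 5·31 + 2·95 = 345
Lowest: P1 at 335.

P1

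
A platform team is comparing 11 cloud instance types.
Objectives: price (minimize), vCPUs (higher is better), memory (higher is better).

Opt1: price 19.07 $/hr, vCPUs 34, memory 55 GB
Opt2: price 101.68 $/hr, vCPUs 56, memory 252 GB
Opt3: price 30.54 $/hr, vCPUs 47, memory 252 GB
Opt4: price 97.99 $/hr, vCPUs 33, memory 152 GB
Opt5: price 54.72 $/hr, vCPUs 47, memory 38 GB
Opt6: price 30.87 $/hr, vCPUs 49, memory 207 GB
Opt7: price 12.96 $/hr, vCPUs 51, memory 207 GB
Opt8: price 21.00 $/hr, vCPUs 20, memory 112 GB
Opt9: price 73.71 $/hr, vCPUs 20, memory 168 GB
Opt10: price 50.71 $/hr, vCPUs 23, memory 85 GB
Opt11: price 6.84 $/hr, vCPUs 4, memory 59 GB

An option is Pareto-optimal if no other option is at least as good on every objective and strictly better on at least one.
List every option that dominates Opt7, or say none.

Opt1: worse on price (19.07 vs 12.96).
Opt2: worse on price (101.68 vs 12.96).
Opt3: worse on price (30.54 vs 12.96).
Opt4: worse on price (97.99 vs 12.96).
Opt5: worse on price (54.72 vs 12.96).
Opt6: worse on price (30.87 vs 12.96).
Opt8: worse on price (21.00 vs 12.96).
Opt9: worse on price (73.71 vs 12.96).
Opt10: worse on price (50.71 vs 12.96).
Opt11: worse on vCPUs (4 vs 51).
No option dominates Opt7.

none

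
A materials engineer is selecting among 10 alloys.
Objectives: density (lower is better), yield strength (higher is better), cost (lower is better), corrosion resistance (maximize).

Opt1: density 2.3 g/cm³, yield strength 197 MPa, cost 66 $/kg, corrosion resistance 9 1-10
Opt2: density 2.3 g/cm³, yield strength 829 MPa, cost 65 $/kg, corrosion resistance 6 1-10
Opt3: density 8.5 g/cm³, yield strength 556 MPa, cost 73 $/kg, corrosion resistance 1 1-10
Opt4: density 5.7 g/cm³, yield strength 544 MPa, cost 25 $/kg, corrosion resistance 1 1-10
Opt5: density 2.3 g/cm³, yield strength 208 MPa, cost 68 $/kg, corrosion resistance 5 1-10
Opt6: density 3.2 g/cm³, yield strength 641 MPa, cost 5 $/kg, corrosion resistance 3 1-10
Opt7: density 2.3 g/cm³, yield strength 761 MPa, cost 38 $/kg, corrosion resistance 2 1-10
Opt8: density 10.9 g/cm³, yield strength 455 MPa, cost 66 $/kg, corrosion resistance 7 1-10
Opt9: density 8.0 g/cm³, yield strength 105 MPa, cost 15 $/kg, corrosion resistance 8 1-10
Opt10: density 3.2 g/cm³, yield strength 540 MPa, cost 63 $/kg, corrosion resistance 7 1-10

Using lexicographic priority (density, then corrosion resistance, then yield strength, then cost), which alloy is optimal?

First minimize density: best is 2.3, kept {Opt1, Opt2, Opt5, Opt7}.
Then maximize corrosion resistance: best is 9, kept {Opt1}.

Opt1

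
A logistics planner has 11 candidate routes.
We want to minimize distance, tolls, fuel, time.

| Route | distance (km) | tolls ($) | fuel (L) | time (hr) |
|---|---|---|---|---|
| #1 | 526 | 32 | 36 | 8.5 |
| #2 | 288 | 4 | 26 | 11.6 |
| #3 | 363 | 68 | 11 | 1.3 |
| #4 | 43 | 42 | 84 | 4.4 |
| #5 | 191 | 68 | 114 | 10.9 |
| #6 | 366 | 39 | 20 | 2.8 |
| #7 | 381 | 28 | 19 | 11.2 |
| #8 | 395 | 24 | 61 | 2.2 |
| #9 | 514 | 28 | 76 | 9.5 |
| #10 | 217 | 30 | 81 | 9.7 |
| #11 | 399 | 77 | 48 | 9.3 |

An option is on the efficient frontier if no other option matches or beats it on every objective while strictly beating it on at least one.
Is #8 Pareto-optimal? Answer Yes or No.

Yes

#1: worse on distance (526 vs 395).
#2: worse on time (11.6 vs 2.2).
#3: worse on tolls (68 vs 24).
#4: worse on tolls (42 vs 24).
#5: worse on tolls (68 vs 24).
#6: worse on tolls (39 vs 24).
#7: worse on tolls (28 vs 24).
#9: worse on distance (514 vs 395).
#10: worse on tolls (30 vs 24).
#11: worse on distance (399 vs 395).
No option is at least as good as #8 on every objective and strictly better on one.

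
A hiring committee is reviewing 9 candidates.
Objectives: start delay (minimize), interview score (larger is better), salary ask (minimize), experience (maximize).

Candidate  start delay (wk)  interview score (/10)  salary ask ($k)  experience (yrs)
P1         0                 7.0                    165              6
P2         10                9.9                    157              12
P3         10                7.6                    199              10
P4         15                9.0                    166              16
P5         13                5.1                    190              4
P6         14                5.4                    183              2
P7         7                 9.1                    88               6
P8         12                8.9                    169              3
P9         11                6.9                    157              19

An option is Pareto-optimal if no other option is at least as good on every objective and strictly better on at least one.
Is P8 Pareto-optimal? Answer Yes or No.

No

P2 vs P8: start delay 10≤12, interview score 9.9≥8.9, salary ask 157≤169, experience 12≥3 — P2 is at least as good on every objective and strictly better on at least one, so P2 dominates P8.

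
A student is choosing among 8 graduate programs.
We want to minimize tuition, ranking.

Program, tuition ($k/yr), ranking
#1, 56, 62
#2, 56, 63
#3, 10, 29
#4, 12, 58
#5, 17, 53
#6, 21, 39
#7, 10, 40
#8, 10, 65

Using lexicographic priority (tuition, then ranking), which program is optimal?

First minimize tuition: best is 10, kept {#3, #7, #8}.
Then minimize ranking: best is 29, kept {#3}.

#3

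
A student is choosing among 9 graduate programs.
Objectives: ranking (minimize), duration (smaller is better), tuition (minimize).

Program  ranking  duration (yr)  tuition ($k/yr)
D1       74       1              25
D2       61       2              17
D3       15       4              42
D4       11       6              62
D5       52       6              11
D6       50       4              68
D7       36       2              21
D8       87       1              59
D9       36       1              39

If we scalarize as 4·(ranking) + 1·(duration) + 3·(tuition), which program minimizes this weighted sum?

D1: 4·74 + 1·1 + 3·25 = 372
D2: 4·61 + 1·2 + 3·17 = 297
D3: 4·15 + 1·4 + 3·42 = 190
D4: 4·11 + 1·6 + 3·62 = 236
D5: 4·52 + 1·6 + 3·11 = 247
D6: 4·50 + 1·4 + 3·68 = 408
D7: 4·36 + 1·2 + 3·21 = 209
D8: 4·87 + 1·1 + 3·59 = 526
D9: 4·36 + 1·1 + 3·39 = 262
Lowest: D3 at 190.

D3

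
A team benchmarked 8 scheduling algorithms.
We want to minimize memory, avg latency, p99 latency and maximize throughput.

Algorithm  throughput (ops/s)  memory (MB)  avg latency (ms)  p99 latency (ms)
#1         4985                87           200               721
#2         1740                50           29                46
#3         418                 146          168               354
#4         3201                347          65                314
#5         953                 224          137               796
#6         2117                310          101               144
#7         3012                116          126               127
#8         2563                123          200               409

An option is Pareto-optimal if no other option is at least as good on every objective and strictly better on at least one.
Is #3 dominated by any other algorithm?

Yes

#2 vs #3: throughput 1740≥418, memory 50≤146, avg latency 29≤168, p99 latency 46≤354 — #2 is at least as good on every objective and strictly better on at least one, so #2 dominates #3.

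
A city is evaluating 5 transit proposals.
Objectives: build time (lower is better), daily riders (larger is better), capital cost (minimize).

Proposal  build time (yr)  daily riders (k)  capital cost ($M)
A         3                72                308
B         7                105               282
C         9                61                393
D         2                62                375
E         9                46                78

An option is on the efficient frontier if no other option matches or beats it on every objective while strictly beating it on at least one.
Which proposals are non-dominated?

A, B, D, E

A: not dominated.
B: not dominated (best daily riders).
C: dominated by A (build time 3≤9, daily riders 72≥61, capital cost 308≤393).
D: not dominated (best build time).
E: not dominated (best capital cost).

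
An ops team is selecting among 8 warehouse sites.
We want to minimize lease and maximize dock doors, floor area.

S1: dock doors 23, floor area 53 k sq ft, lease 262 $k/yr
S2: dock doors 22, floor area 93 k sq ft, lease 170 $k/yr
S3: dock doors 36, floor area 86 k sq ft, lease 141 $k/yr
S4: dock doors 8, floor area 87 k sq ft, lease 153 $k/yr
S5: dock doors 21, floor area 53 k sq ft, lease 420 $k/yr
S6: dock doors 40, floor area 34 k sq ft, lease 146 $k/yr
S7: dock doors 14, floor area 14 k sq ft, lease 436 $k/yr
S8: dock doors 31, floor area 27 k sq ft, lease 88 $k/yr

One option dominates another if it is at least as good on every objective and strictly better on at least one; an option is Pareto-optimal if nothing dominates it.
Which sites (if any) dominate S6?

none

S1: worse on dock doors (23 vs 40).
S2: worse on dock doors (22 vs 40).
S3: worse on dock doors (36 vs 40).
S4: worse on dock doors (8 vs 40).
S5: worse on dock doors (21 vs 40).
S7: worse on dock doors (14 vs 40).
S8: worse on dock doors (31 vs 40).
No option dominates S6.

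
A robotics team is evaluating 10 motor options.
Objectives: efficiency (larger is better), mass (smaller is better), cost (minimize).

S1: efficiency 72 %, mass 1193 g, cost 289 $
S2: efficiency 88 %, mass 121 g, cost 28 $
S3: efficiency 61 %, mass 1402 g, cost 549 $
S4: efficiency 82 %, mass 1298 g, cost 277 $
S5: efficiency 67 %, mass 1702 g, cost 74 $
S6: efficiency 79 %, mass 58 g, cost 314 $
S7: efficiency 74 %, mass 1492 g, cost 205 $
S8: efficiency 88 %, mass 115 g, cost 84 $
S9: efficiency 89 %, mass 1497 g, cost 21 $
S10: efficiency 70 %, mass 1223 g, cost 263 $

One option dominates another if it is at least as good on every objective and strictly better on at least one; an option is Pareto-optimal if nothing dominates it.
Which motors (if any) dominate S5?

S2, S9

S2: efficiency 88≥67, mass 121≤1702, cost 28≤74 — dominates S5.
S9: efficiency 89≥67, mass 1497≤1702, cost 21≤74 — dominates S5.
Others (S1, S3, S4, S6, S7, S8, S10) are each worse than S5 on at least one objective.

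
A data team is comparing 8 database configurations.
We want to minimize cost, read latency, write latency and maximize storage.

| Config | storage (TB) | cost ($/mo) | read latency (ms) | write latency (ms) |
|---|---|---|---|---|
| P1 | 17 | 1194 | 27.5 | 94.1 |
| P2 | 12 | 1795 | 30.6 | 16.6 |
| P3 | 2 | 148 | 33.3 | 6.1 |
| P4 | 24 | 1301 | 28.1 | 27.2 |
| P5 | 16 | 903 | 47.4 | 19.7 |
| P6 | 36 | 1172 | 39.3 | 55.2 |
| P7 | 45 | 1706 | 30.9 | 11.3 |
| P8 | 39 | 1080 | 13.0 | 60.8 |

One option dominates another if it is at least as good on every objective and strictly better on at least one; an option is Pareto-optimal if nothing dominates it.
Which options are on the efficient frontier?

P1: dominated by P8 (storage 39≥17, cost 1080≤1194, read latency 13.0≤27.5, write latency 60.8≤94.1).
P2: not dominated.
P3: not dominated (best cost).
P4: not dominated.
P5: not dominated.
P6: not dominated.
P7: not dominated (best storage).
P8: not dominated (best read latency).

P2, P3, P4, P5, P6, P7, P8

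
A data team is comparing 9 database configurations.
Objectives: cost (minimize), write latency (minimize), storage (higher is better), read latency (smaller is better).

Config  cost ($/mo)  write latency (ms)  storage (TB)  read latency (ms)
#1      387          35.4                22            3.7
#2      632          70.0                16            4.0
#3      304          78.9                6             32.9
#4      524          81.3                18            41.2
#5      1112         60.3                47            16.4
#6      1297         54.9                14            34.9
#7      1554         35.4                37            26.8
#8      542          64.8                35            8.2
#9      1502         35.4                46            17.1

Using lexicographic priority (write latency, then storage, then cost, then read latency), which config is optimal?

#9

First minimize write latency: best is 35.4, kept {#1, #7, #9}.
Then maximize storage: best is 46, kept {#9}.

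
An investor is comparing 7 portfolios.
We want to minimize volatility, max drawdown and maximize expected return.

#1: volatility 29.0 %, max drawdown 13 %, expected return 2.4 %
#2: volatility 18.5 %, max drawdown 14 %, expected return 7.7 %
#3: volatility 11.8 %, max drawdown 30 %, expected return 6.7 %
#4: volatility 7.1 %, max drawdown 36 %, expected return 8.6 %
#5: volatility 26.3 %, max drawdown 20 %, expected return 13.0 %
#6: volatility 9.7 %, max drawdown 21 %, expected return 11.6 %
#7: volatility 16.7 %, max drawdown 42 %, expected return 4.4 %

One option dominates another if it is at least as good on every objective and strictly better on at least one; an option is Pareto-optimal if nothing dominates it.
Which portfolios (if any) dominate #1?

none

#2: worse on max drawdown (14 vs 13).
#3: worse on max drawdown (30 vs 13).
#4: worse on max drawdown (36 vs 13).
#5: worse on max drawdown (20 vs 13).
#6: worse on max drawdown (21 vs 13).
#7: worse on max drawdown (42 vs 13).
No option dominates #1.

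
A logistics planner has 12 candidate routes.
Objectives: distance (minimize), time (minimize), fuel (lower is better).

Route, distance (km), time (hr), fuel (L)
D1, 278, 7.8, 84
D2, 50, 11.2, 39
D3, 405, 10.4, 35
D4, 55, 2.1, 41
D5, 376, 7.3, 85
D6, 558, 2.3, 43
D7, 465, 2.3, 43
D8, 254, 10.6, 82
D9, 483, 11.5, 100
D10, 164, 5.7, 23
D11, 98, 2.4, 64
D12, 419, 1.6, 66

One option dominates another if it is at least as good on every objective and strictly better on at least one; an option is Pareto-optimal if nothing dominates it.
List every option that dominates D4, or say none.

none

D1: worse on distance (278 vs 55).
D2: worse on time (11.2 vs 2.1).
D3: worse on distance (405 vs 55).
D5: worse on distance (376 vs 55).
D6: worse on distance (558 vs 55).
D7: worse on distance (465 vs 55).
D8: worse on distance (254 vs 55).
D9: worse on distance (483 vs 55).
D10: worse on distance (164 vs 55).
D11: worse on distance (98 vs 55).
D12: worse on distance (419 vs 55).
No option dominates D4.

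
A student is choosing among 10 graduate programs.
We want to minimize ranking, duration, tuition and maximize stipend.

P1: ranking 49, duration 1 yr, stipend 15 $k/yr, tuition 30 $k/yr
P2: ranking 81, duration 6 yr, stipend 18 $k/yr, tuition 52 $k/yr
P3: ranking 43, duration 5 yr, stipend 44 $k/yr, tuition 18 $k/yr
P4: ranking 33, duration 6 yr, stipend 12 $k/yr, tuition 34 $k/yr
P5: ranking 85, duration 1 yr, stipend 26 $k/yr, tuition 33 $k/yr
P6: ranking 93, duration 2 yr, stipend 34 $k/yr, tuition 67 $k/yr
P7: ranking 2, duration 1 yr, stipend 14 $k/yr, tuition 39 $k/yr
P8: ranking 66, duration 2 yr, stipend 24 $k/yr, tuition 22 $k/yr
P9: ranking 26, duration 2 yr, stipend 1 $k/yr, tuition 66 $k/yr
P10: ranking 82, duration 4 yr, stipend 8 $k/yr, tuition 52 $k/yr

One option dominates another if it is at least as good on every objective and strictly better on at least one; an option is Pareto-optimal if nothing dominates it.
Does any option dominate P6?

No

P1: worse on stipend (15 vs 34).
P2: worse on duration (6 vs 2).
P3: worse on duration (5 vs 2).
P4: worse on duration (6 vs 2).
P5: worse on stipend (26 vs 34).
P7: worse on stipend (14 vs 34).
P8: worse on stipend (24 vs 34).
P9: worse on stipend (1 vs 34).
P10: worse on duration (4 vs 2).
No option is at least as good as P6 on every objective and strictly better on one.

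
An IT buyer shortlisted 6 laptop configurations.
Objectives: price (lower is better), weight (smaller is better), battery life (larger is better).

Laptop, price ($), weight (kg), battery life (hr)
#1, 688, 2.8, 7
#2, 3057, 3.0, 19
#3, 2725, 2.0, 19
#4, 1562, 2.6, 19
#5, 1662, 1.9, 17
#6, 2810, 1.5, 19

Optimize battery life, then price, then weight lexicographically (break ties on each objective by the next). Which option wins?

#4

First maximize battery life: best is 19, kept {#2, #3, #4, #6}.
Then minimize price: best is 1562, kept {#4}.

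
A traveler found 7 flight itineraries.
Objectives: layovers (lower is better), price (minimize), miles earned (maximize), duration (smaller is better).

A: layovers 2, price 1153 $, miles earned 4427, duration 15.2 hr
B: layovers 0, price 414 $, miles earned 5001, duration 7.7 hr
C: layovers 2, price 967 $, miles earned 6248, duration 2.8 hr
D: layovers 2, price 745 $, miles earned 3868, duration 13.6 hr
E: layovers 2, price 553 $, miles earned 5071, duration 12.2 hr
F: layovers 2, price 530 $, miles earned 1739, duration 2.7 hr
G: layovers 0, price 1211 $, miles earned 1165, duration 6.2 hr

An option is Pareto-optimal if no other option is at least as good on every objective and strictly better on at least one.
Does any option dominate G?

A: worse on layovers (2 vs 0).
B: worse on duration (7.7 vs 6.2).
C: worse on layovers (2 vs 0).
D: worse on layovers (2 vs 0).
E: worse on layovers (2 vs 0).
F: worse on layovers (2 vs 0).
No option is at least as good as G on every objective and strictly better on one.

No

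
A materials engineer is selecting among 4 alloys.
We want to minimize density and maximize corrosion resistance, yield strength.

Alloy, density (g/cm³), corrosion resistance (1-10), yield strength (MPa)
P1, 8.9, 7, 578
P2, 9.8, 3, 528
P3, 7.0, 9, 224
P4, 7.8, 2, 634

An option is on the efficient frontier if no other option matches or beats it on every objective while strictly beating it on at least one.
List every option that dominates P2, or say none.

P1

P1: density 8.9≤9.8, corrosion resistance 7≥3, yield strength 578≥528 — dominates P2.
Others (P3, P4) are each worse than P2 on at least one objective.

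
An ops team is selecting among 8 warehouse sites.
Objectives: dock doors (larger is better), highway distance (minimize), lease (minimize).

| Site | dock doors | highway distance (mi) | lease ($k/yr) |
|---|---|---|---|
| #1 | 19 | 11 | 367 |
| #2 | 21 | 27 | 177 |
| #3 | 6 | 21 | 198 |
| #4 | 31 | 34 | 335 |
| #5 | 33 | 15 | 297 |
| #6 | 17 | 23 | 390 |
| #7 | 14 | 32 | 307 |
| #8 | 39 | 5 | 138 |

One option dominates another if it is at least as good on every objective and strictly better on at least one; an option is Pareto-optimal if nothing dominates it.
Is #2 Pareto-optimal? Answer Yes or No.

#8 vs #2: dock doors 39≥21, highway distance 5≤27, lease 138≤177 — #8 is at least as good on every objective and strictly better on at least one, so #8 dominates #2.

No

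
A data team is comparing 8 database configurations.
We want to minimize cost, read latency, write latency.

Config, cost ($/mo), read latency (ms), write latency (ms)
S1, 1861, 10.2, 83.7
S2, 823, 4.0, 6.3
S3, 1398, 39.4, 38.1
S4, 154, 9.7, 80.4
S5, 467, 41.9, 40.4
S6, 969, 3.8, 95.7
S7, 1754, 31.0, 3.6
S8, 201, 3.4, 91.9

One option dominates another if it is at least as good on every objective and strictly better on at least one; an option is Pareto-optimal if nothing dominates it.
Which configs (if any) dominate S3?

S2: cost 823≤1398, read latency 4.0≤39.4, write latency 6.3≤38.1 — dominates S3.
Others (S1, S4, S5, S6, S7, S8) are each worse than S3 on at least one objective.

S2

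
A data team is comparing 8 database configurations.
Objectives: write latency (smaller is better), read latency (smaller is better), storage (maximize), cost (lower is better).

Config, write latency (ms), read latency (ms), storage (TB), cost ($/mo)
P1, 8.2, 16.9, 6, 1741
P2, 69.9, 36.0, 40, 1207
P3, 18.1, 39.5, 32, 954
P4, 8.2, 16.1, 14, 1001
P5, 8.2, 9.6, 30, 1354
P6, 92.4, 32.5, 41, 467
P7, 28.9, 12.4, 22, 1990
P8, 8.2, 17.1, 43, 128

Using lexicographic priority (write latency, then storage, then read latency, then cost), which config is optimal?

First minimize write latency: best is 8.2, kept {P1, P4, P5, P8}.
Then maximize storage: best is 43, kept {P8}.

P8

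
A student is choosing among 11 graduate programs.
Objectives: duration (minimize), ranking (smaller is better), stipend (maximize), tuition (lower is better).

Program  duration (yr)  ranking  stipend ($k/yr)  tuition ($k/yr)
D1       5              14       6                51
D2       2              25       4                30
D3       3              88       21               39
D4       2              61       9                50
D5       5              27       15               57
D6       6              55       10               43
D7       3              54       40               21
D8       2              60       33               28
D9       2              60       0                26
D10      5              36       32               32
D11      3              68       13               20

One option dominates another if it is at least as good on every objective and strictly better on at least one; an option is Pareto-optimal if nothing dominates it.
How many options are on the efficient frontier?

D1: not dominated (best ranking).
D2: not dominated.
D3: dominated by D7 (duration 3≤3, ranking 54≤88, stipend 40≥21, tuition 21≤39).
D4: dominated by D8 (duration 2≤2, ranking 60≤61, stipend 33≥9, tuition 28≤50).
D5: not dominated.
D6: dominated by D7 (duration 3≤6, ranking 54≤55, stipend 40≥10, tuition 21≤43).
D7: not dominated (best stipend).
D8: not dominated.
D9: not dominated.
D10: not dominated.
D11: not dominated (best tuition).
Pareto-optimal: D1, D2, D5, D7, D8, D9, D10, D11 → 8.

8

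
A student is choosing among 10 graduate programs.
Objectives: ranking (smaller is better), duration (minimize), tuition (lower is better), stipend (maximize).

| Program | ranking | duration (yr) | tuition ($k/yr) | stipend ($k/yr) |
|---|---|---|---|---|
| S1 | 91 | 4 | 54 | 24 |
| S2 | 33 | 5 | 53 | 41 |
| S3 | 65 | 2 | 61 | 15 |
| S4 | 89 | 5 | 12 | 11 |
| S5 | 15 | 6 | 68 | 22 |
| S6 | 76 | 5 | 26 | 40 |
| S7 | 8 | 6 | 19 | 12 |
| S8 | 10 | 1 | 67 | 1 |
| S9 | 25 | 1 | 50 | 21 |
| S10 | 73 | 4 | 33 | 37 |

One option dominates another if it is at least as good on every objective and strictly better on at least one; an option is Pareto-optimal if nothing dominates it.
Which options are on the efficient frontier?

S2, S4, S5, S6, S7, S8, S9, S10

S1: dominated by S10 (ranking 73≤91, duration 4≤4, tuition 33≤54, stipend 37≥24).
S2: not dominated (best stipend).
S3: dominated by S9 (ranking 25≤65, duration 1≤2, tuition 50≤61, stipend 21≥15).
S4: not dominated (best tuition).
S5: not dominated.
S6: not dominated.
S7: not dominated (best ranking).
S8: not dominated.
S9: not dominated.
S10: not dominated.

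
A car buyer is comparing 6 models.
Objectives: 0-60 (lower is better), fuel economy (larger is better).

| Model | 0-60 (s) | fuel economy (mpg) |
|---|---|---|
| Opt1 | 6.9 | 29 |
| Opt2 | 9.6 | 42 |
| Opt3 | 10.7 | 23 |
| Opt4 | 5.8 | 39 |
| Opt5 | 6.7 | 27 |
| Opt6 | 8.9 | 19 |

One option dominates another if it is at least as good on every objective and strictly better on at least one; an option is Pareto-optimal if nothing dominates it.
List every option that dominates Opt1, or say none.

Opt4: 0-60 5.8≤6.9, fuel economy 39≥29 — dominates Opt1.
Others (Opt2, Opt3, Opt5, Opt6) are each worse than Opt1 on at least one objective.

Opt4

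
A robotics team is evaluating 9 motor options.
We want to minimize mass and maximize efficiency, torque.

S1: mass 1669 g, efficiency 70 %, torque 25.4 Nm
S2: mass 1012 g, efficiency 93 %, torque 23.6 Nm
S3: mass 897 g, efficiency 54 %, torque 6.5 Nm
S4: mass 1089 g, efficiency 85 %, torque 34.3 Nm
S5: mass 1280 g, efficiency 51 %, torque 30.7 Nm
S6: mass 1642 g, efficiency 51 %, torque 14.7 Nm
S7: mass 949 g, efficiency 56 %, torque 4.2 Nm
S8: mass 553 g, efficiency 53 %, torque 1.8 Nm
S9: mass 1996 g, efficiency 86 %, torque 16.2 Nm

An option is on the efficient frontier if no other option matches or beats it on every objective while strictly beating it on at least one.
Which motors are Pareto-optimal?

S2, S3, S4, S7, S8

S1: dominated by S4 (mass 1089≤1669, efficiency 85≥70, torque 34.3≥25.4).
S2: not dominated (best efficiency).
S3: not dominated.
S4: not dominated (best torque).
S5: dominated by S4 (mass 1089≤1280, efficiency 85≥51, torque 34.3≥30.7).
S6: dominated by S2 (mass 1012≤1642, efficiency 93≥51, torque 23.6≥14.7).
S7: not dominated.
S8: not dominated (best mass).
S9: dominated by S2 (mass 1012≤1996, efficiency 93≥86, torque 23.6≥16.2).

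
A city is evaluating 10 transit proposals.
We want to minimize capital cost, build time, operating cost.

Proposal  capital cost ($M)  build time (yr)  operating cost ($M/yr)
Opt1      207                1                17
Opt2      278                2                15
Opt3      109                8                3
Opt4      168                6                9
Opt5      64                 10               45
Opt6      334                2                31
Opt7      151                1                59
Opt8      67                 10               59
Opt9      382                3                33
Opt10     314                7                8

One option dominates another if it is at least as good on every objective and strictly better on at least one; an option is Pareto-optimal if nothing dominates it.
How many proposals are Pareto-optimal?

Opt1: not dominated.
Opt2: not dominated.
Opt3: not dominated (best operating cost).
Opt4: not dominated.
Opt5: not dominated (best capital cost).
Opt6: dominated by Opt1 (capital cost 207≤334, build time 1≤2, operating cost 17≤31).
Opt7: not dominated.
Opt8: dominated by Opt5 (capital cost 64≤67, build time 10≤10, operating cost 45≤59).
Opt9: dominated by Opt1 (capital cost 207≤382, build time 1≤3, operating cost 17≤33).
Opt10: not dominated.
Pareto-optimal: Opt1, Opt2, Opt3, Opt4, Opt5, Opt7, Opt10 → 7.

7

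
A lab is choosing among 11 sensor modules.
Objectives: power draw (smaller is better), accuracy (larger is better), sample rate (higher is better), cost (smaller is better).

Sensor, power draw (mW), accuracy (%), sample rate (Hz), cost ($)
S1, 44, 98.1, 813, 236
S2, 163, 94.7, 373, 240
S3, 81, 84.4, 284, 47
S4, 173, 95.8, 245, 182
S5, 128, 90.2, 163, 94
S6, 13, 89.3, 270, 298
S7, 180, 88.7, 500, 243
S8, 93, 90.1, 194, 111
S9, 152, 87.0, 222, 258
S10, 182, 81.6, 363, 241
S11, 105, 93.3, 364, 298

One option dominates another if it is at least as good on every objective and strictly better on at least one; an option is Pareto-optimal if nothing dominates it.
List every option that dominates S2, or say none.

S1: power draw 44≤163, accuracy 98.1≥94.7, sample rate 813≥373, cost 236≤240 — dominates S2.
Others (S3, S4, S5, S6, S7, S8, S9, S10, S11) are each worse than S2 on at least one objective.

S1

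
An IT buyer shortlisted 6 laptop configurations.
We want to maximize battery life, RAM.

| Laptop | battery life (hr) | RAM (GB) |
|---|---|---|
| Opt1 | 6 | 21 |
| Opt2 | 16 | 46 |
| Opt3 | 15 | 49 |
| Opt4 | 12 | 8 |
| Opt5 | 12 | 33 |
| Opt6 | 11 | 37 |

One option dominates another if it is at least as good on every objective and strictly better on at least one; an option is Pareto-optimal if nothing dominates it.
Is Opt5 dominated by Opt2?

Opt2 vs Opt5: battery life 16≥12, RAM 46≥33 — Opt2 is at least as good on every objective with at least one strict improvement.

Yes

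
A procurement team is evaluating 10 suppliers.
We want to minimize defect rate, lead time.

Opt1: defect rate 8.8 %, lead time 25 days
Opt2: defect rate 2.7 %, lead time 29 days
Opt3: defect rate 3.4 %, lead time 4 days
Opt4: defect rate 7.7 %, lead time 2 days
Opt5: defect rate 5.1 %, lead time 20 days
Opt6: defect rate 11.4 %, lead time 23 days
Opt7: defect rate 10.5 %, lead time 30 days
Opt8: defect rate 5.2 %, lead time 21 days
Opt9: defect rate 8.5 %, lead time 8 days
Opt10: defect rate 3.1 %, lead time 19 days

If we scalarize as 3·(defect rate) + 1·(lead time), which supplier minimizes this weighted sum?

Opt3

Opt1: 3·8.8 + 1·25 = 51.4
Opt2: 3·2.7 + 1·29 = 37.1
Opt3: 3·3.4 + 1·4 = 14.2
Opt4: 3·7.7 + 1·2 = 25.1
Opt5: 3·5.1 + 1·20 = 35.3
Opt6: 3·11.4 + 1·23 = 57.2
Opt7: 3·10.5 + 1·30 = 61.5
Opt8: 3·5.2 + 1·21 = 36.6
Opt9: 3·8.5 + 1·8 = 33.5
Opt10: 3·3.1 + 1·19 = 28.3
Lowest: Opt3 at 14.2.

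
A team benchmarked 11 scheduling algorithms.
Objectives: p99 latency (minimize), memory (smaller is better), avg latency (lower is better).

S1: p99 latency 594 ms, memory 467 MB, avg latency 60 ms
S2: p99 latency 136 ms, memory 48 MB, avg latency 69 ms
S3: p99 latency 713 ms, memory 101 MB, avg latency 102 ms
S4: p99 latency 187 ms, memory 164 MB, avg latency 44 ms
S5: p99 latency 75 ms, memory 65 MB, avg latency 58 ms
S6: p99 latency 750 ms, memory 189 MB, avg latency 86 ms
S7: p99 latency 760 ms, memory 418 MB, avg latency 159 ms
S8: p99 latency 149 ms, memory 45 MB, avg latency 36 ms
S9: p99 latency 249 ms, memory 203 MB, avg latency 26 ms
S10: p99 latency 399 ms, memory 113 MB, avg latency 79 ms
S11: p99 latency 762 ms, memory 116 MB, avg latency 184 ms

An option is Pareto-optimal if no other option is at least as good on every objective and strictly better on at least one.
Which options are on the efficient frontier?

S2, S5, S8, S9

S1: dominated by S4 (p99 latency 187≤594, memory 164≤467, avg latency 44≤60).
S2: not dominated.
S3: dominated by S2 (p99 latency 136≤713, memory 48≤101, avg latency 69≤102).
S4: dominated by S8 (p99 latency 149≤187, memory 45≤164, avg latency 36≤44).
S5: not dominated (best p99 latency).
S6: dominated by S2 (p99 latency 136≤750, memory 48≤189, avg latency 69≤86).
S7: dominated by S2 (p99 latency 136≤760, memory 48≤418, avg latency 69≤159).
S8: not dominated (best memory).
S9: not dominated (best avg latency).
S10: dominated by S2 (p99 latency 136≤399, memory 48≤113, avg latency 69≤79).
S11: dominated by S2 (p99 latency 136≤762, memory 48≤116, avg latency 69≤184).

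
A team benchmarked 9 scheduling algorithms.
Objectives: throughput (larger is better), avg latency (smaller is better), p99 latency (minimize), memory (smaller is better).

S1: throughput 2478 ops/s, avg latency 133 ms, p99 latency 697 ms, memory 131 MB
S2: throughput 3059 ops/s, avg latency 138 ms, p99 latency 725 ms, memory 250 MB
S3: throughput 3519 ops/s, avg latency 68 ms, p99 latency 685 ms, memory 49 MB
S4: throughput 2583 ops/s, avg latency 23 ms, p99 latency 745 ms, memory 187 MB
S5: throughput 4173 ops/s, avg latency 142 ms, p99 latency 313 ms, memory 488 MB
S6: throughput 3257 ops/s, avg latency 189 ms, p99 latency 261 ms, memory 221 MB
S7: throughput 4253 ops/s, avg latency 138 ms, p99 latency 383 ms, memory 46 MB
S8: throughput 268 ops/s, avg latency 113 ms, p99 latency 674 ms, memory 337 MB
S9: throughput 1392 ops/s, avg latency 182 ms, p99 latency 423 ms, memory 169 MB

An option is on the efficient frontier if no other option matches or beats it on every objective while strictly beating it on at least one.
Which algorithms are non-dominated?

S3, S4, S5, S6, S7, S8

S1: dominated by S3 (throughput 3519≥2478, avg latency 68≤133, p99 latency 685≤697, memory 49≤131).
S2: dominated by S3 (throughput 3519≥3059, avg latency 68≤138, p99 latency 685≤725, memory 49≤250).
S3: not dominated.
S4: not dominated (best avg latency).
S5: not dominated.
S6: not dominated (best p99 latency).
S7: not dominated (best throughput).
S8: not dominated.
S9: dominated by S7 (throughput 4253≥1392, avg latency 138≤182, p99 latency 383≤423, memory 46≤169).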